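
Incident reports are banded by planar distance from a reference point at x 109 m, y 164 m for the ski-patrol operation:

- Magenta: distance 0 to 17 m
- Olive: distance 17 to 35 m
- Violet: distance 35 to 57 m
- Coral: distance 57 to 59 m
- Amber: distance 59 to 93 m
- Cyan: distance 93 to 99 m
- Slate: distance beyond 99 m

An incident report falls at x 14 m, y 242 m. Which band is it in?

Slate

Distance = √((14−109)² + (242−164)²) = √(9025.000 + 6084.000) = 122.919 m.
99 ≤ 122.919 < ∞ → Slate.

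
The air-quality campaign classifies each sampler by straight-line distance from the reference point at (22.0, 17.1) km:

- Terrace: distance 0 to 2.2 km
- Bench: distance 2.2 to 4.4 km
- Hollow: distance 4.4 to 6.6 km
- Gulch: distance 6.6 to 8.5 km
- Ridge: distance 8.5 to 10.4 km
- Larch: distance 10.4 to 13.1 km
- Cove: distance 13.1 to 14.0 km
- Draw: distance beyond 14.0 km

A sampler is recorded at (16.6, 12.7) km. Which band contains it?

Gulch

Distance = √((16.6−22.0)² + (12.7−17.1)²) = √(29.160 + 19.360) = 6.966 km.
6.6 ≤ 6.966 < 8.5 → Gulch.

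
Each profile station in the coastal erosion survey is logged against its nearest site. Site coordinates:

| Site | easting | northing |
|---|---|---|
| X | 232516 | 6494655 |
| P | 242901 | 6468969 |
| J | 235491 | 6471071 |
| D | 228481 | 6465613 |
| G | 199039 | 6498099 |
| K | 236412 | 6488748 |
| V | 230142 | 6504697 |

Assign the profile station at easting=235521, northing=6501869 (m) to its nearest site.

V

Squared distances to each site:
X: 61071821.000; P: 1136874400.000; J: 948517704.000; D: 1364059136.000; G: 1345149224.000; K: 172954522.000; V: 36931225.000.
Minimum at V.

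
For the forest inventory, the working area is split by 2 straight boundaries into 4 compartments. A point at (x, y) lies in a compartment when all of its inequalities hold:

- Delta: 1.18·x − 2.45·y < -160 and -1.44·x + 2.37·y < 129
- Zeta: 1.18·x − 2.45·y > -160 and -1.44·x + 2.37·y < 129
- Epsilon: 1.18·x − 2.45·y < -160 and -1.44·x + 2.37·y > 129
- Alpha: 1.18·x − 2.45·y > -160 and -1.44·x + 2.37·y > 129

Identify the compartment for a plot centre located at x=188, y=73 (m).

1.18·188 − 2.45·73 = 42.990, which is > -160
-1.44·188 + 2.37·73 = -97.710, which is < 129
This sign pattern matches Zeta.

Zeta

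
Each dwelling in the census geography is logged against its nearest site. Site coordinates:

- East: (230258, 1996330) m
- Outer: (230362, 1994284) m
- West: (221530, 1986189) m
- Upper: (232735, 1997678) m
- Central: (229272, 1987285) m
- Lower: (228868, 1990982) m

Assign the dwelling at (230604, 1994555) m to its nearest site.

Outer

Squared distances to each site:
East: 3270341.000; Outer: 132005.000; West: 152327432.000; Upper: 14294290.000; Central: 54627124.000; Lower: 15780025.000.
Minimum at Outer.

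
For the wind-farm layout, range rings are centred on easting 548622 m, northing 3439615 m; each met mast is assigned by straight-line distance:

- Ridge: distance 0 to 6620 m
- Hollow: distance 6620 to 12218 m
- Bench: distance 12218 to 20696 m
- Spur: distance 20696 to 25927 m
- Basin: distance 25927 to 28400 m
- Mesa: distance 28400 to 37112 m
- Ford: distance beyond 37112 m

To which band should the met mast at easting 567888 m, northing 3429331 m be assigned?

Spur

Distance = √((567888−548622)² + (3429331−3439615)²) = √(371178756.000 + 105760656.000) = 21838.943 m.
20696 ≤ 21838.943 < 25927 → Spur.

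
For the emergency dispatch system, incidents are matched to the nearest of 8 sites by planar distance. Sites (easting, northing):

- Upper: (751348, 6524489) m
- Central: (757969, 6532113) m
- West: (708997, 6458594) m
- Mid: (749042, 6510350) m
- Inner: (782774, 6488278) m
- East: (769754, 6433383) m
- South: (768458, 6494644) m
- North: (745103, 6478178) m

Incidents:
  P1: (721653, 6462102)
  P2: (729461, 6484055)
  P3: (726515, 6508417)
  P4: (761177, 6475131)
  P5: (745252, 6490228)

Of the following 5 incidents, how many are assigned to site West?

P1 → West
P2 → North
P3 → Mid
P4 → North
P5 → North
1 of the 5 goes to West.

1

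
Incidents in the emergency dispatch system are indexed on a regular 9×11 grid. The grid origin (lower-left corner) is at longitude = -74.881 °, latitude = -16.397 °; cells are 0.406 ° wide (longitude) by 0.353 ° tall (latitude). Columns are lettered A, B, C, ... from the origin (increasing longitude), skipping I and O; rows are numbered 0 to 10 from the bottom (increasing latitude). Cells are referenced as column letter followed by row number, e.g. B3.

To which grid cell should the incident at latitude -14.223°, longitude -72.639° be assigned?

F6

Column index: ⌊(-72.639 − -74.881) / 0.406⌋ = ⌊5.522⌋ = 5 → column F
Row offset from origin: ⌊(-14.223 − -16.397) / 0.353⌋ = ⌊6.159⌋ = 6 → row 6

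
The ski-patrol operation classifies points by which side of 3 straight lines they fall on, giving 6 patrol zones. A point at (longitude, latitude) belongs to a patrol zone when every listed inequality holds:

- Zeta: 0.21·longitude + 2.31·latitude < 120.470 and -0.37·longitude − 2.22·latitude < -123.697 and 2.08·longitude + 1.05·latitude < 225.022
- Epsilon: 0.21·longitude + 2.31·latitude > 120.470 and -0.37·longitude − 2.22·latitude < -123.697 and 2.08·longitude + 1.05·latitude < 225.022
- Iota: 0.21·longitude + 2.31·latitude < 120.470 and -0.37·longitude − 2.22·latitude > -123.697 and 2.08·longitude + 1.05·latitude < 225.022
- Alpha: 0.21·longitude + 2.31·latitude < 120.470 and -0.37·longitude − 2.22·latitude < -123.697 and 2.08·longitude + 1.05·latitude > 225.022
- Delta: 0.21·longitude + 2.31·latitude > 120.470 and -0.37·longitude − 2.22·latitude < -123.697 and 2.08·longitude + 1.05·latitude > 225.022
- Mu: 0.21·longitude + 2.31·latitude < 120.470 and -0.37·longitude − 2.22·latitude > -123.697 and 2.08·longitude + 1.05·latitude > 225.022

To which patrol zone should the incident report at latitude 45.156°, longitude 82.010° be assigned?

Epsilon

0.21·82.010 + 2.31·45.156 = 121.532, which is > 120.470
-0.37·82.010 − 2.22·45.156 = -130.590, which is < -123.697
2.08·82.010 + 1.05·45.156 = 217.995, which is < 225.022
This sign pattern matches Epsilon.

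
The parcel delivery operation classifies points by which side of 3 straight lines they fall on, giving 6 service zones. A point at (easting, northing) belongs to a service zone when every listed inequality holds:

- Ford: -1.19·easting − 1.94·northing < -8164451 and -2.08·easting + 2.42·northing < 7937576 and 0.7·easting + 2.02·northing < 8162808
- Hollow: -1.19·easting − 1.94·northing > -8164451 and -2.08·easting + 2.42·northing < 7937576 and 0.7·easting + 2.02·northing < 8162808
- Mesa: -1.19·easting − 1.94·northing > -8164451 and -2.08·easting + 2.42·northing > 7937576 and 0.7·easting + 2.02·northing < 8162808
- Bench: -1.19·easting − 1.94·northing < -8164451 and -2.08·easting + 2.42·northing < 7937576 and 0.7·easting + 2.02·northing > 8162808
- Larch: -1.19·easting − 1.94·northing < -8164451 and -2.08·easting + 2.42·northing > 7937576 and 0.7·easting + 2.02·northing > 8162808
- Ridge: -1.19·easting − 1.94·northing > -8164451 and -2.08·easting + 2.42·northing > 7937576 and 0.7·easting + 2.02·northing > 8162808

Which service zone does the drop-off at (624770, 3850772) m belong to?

-1.19·624770 − 1.94·3850772 = -8213973.980, which is < -8164451
-2.08·624770 + 2.42·3850772 = 8019346.640, which is > 7937576
0.7·624770 + 2.02·3850772 = 8215898.440, which is > 8162808
This sign pattern matches Larch.

Larch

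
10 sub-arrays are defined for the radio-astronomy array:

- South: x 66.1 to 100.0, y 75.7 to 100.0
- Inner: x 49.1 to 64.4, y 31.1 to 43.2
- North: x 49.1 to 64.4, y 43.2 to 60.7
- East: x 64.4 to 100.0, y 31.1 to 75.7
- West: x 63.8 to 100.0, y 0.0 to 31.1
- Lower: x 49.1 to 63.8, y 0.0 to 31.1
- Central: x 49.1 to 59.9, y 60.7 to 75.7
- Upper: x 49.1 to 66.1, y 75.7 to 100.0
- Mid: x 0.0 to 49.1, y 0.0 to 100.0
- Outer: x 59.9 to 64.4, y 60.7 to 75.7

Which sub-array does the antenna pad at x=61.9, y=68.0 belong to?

Outer

The point has x = 61.9 and y = 68.0.
Only Outer satisfies 59.9 ≤ x ≤ 64.4 and 60.7 ≤ y ≤ 75.7.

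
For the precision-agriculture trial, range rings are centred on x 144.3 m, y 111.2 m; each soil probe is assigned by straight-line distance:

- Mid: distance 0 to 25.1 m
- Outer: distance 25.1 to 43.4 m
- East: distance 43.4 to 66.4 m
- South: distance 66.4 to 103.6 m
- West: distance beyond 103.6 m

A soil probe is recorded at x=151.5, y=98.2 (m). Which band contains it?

Mid

Distance = √((151.5−144.3)² + (98.2−111.2)²) = √(51.840 + 169.000) = 14.861 m.
0 ≤ 14.861 < 25.1 → Mid.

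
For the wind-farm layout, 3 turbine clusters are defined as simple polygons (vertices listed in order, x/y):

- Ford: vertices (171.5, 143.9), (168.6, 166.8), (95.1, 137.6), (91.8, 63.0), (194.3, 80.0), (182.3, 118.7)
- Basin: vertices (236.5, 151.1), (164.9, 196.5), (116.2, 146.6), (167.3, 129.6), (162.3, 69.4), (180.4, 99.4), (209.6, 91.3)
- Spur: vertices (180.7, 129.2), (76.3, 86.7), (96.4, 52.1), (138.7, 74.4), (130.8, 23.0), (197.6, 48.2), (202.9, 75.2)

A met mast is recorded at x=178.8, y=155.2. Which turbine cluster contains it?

Cast a ray rightward from (178.8, 155.2). For each polygon, the edges (by vertex number in listed order) whose endpoints lie on opposite sides of y = 155.2, where each meets that height, and whether that is right or left of the point:
Ford: 1–2 at x≈170.07 (left), 2–3 at x≈139.40 (left) → 0 crossings.
Basin: 1–2 at x≈230.03 (right), 2–3 at x≈124.59 (left) → 1 crossing.
Spur: no edge straddles that height → 0 crossings.
Only Basin has an odd count, so the point is inside Basin.

Basin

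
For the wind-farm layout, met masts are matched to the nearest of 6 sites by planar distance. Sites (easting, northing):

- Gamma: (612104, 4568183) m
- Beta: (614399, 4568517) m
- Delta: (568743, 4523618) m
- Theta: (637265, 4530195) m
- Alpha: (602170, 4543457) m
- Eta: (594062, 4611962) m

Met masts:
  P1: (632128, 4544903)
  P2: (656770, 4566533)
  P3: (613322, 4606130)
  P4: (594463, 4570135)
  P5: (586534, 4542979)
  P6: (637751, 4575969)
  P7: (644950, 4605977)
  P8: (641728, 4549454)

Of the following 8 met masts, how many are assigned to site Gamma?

1

P1 → Theta
P2 → Theta
P3 → Eta
P4 → Gamma
P5 → Alpha
P6 → Beta
P7 → Beta
P8 → Theta
1 of the 8 goes to Gamma.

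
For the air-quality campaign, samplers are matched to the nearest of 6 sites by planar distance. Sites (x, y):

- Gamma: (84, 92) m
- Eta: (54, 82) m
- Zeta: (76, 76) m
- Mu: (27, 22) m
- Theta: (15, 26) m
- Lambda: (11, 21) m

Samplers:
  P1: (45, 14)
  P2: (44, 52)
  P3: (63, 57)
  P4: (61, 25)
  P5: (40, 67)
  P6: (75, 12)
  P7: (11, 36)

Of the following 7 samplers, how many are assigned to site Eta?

2

P1 → Mu
P2 → Eta
P3 → Zeta
P4 → Mu
P5 → Eta
P6 → Mu
P7 → Theta
2 of the 7 go to Eta.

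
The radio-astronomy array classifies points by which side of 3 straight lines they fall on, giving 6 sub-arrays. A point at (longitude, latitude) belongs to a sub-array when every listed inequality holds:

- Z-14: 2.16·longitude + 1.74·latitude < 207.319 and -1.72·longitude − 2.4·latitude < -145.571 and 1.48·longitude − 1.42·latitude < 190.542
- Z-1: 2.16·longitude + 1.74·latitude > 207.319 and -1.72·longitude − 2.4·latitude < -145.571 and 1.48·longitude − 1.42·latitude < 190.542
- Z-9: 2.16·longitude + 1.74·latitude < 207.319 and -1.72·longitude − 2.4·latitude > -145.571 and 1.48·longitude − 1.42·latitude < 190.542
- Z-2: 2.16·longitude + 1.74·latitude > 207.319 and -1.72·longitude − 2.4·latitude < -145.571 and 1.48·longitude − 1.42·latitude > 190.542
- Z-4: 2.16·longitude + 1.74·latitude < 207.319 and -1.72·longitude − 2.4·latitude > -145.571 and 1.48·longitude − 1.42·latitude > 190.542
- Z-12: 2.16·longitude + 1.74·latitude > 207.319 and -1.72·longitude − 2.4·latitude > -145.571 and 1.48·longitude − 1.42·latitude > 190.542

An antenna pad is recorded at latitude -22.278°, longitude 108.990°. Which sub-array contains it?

Z-4

2.16·108.990 + 1.74·-22.278 = 196.655, which is < 207.319
-1.72·108.990 − 2.4·-22.278 = -133.996, which is > -145.571
1.48·108.990 − 1.42·-22.278 = 192.940, which is > 190.542
This sign pattern matches Z-4.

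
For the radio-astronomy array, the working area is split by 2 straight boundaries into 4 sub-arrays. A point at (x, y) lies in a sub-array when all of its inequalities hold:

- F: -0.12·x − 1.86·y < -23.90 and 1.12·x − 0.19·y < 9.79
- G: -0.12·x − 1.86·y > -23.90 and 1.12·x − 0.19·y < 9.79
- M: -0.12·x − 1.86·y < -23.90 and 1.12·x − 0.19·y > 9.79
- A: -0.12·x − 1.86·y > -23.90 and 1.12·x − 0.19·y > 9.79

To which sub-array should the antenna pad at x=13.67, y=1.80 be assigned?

A

-0.12·13.67 − 1.86·1.80 = -4.988, which is > -23.90
1.12·13.67 − 0.19·1.80 = 14.968, which is > 9.79
This sign pattern matches A.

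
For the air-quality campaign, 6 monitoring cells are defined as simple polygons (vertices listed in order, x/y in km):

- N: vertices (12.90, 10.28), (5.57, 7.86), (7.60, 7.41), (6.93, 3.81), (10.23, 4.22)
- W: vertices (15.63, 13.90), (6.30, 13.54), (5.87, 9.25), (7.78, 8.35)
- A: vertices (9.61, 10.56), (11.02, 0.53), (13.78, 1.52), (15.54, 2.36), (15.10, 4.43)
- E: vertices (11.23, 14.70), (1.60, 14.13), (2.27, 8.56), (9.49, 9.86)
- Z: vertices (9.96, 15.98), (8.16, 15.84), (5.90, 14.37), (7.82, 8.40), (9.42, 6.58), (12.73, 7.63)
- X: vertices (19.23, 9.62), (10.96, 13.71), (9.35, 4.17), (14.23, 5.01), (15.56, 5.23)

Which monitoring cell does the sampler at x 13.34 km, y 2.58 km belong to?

A

Cast a ray rightward from (13.34, 2.58). For each polygon, the edges (by vertex number in listed order) whose endpoints lie on opposite sides of y = 2.58, where each meets that height, and whether that is right or left of the point:
N: no edge straddles that height → 0 crossings.
W: no edge straddles that height → 0 crossings.
A: 1–2 at x≈10.732 (left), 4–5 at x≈15.493 (right) → 1 crossing.
E: no edge straddles that height → 0 crossings.
Z: no edge straddles that height → 0 crossings.
X: no edge straddles that height → 0 crossings.
Only A has an odd count, so the point is inside A.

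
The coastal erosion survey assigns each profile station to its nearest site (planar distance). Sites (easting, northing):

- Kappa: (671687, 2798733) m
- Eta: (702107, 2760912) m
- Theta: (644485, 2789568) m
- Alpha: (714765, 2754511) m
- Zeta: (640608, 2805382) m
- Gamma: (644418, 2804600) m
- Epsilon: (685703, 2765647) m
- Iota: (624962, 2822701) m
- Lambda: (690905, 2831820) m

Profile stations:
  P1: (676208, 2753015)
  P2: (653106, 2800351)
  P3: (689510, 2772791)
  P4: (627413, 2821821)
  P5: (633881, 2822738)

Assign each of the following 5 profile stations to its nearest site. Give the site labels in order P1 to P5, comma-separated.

P1 → Epsilon (d²=249722449.00)
P2 → Gamma (d²=93535345.00)
P3 → Epsilon (d²=65529985.00)
P4 → Iota (d²=6781801.00)
P5 → Iota (d²=79549930.00)

Epsilon, Gamma, Epsilon, Iota, Iota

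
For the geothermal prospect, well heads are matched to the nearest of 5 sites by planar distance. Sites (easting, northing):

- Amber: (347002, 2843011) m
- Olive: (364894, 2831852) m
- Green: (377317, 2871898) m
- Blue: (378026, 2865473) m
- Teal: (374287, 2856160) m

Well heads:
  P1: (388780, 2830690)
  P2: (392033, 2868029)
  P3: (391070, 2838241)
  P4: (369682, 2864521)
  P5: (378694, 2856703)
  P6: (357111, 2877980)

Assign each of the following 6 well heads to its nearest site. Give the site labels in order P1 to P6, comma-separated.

Olive, Blue, Teal, Blue, Teal, Green

P1 → Olive (d²=571891240.00)
P2 → Blue (d²=202729185.00)
P3 → Teal (d²=602759650.00)
P4 → Blue (d²=70528640.00)
P5 → Teal (d²=19716498.00)
P6 → Green (d²=445273160.00)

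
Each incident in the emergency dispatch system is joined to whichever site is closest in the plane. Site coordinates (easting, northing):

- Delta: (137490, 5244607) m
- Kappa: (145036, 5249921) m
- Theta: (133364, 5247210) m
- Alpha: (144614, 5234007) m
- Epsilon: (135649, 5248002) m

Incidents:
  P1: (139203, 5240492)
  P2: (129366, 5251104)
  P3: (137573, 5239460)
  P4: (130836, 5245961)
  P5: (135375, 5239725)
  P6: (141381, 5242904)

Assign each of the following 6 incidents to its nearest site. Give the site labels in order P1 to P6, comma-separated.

P1 → Delta (d²=19867594.00)
P2 → Theta (d²=31147240.00)
P3 → Delta (d²=26498498.00)
P4 → Theta (d²=7950785.00)
P5 → Delta (d²=28307149.00)
P6 → Delta (d²=18040090.00)

Delta, Theta, Delta, Theta, Delta, Delta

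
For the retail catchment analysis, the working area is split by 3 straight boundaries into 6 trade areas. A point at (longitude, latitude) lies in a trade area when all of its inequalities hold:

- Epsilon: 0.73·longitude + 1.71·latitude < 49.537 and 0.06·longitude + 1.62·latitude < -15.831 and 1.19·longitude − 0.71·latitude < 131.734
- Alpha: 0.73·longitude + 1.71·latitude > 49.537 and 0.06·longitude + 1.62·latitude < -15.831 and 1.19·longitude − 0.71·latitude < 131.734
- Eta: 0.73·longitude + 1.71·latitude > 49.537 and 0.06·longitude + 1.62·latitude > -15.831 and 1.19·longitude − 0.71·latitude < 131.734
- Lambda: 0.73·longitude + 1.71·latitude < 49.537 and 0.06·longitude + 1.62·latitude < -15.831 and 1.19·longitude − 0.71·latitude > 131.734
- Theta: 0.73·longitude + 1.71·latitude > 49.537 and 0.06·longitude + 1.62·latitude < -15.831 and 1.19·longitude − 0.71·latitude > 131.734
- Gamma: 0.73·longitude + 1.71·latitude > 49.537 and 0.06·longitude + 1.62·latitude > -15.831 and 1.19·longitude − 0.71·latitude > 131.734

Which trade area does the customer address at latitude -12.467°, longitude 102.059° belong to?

0.73·102.059 + 1.71·-12.467 = 53.184, which is > 49.537
0.06·102.059 + 1.62·-12.467 = -14.073, which is > -15.831
1.19·102.059 − 0.71·-12.467 = 130.302, which is < 131.734
This sign pattern matches Eta.

Eta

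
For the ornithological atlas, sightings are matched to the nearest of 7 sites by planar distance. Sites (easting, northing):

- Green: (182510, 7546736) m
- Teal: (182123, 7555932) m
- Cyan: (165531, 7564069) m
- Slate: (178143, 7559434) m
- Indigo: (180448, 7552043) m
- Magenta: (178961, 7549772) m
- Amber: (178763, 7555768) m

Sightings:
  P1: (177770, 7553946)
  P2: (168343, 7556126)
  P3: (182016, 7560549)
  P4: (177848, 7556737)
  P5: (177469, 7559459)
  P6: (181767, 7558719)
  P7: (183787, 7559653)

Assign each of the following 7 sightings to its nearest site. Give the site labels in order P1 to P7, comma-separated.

Amber, Cyan, Slate, Amber, Slate, Teal, Teal

P1 → Amber (d²=4305733.00)
P2 → Cyan (d²=70998593.00)
P3 → Slate (d²=16243354.00)
P4 → Amber (d²=1776186.00)
P5 → Slate (d²=454901.00)
P6 → Teal (d²=7894105.00)
P7 → Teal (d²=16614737.00)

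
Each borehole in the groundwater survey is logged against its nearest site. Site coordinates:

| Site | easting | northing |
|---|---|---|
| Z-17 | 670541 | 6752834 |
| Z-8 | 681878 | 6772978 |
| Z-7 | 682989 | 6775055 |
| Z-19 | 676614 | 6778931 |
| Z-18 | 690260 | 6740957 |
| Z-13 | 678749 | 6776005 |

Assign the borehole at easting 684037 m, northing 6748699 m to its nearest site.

Squared distances to each site:
Z-17: 199240241.000; Z-8: 594131122.000; Z-7: 695737040.000; Z-19: 969074753.000; Z-18: 98664293.000; Z-13: 773580580.000.
Minimum at Z-18.

Z-18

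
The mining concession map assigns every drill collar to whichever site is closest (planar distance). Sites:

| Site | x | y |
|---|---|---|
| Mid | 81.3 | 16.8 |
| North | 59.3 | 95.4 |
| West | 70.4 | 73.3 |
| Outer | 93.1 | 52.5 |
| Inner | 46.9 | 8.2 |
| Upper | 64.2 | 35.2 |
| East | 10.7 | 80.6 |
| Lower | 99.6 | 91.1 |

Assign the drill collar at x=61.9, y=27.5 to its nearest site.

Upper

Squared distances to each site:
Mid: 490.850; North: 4617.170; West: 2169.890; Outer: 1598.440; Inner: 597.490; Upper: 64.580; East: 5441.050; Lower: 5466.250.
Minimum at Upper.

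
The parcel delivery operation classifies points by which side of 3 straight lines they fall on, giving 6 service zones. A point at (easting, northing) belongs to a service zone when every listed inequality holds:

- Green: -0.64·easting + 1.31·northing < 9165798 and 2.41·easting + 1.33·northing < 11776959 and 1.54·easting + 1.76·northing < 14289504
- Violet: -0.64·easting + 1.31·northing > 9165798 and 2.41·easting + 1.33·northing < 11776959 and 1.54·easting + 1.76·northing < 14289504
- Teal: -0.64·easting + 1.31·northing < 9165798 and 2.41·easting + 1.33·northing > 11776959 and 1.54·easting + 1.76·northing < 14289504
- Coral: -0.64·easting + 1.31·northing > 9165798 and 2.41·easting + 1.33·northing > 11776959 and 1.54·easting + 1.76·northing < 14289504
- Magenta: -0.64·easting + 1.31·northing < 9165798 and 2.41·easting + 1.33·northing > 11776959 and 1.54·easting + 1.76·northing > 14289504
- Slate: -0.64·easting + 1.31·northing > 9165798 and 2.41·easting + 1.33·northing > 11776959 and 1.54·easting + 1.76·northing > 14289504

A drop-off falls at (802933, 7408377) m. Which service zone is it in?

Coral

-0.64·802933 + 1.31·7408377 = 9191096.750, which is > 9165798
2.41·802933 + 1.33·7408377 = 11788209.940, which is > 11776959
1.54·802933 + 1.76·7408377 = 14275260.340, which is < 14289504
This sign pattern matches Coral.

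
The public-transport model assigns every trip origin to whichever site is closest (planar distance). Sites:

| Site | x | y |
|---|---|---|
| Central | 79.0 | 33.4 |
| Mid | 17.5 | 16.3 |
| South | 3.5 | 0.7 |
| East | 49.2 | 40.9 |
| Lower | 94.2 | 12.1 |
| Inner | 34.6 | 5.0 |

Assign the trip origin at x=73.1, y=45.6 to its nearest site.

Central

Squared distances to each site:
Central: 183.650; Mid: 3949.850; South: 6860.170; East: 593.300; Lower: 1567.460; Inner: 3130.610.
Minimum at Central.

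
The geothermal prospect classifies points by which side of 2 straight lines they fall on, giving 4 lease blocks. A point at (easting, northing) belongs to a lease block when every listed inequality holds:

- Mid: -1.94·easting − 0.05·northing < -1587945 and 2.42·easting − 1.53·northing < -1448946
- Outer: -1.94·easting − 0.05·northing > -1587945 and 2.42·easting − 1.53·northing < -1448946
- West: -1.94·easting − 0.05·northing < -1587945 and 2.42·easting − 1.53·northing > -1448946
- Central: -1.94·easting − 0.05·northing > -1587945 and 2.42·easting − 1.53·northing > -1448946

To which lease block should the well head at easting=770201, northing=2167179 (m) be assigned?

Mid

-1.94·770201 − 0.05·2167179 = -1602548.890, which is < -1587945
2.42·770201 − 1.53·2167179 = -1451897.450, which is < -1448946
This sign pattern matches Mid.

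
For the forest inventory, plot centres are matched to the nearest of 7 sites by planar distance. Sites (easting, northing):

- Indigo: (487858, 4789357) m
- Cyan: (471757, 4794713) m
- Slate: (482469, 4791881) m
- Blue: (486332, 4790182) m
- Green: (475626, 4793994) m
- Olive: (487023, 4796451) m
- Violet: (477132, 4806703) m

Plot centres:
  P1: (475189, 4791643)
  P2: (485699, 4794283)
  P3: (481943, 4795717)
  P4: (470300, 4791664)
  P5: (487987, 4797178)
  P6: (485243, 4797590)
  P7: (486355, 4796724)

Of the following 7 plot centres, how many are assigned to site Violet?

0

P1 → Green
P2 → Olive
P3 → Slate
P4 → Cyan
P5 → Olive
P6 → Olive
P7 → Olive
0 of the 7 go to Violet.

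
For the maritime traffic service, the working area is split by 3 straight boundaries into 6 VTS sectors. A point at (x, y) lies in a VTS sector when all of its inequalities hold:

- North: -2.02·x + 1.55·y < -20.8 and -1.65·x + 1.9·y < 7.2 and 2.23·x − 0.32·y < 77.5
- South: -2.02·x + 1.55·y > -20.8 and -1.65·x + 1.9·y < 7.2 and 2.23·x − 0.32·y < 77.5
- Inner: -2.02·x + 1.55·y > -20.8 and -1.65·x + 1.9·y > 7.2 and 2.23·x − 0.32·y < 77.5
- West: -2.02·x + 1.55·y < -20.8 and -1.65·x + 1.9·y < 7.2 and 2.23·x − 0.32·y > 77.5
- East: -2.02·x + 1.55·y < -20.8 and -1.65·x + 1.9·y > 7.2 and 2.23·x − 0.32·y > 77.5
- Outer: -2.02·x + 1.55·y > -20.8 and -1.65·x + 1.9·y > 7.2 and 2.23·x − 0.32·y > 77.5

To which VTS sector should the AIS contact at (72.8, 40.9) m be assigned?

West

-2.02·72.8 + 1.55·40.9 = -83.661, which is < -20.8
-1.65·72.8 + 1.9·40.9 = -42.410, which is < 7.2
2.23·72.8 − 0.32·40.9 = 149.256, which is > 77.5
This sign pattern matches West.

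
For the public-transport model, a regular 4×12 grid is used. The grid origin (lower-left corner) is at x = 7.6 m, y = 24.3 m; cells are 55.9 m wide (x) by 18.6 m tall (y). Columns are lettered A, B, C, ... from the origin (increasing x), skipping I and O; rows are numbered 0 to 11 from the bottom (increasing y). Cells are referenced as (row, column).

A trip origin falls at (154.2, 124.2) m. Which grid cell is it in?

(5, C)

Column index: ⌊(154.2 − 7.6) / 55.9⌋ = ⌊2.623⌋ = 2 → column C
Row offset from origin: ⌊(124.2 − 24.3) / 18.6⌋ = ⌊5.371⌋ = 5 → row 5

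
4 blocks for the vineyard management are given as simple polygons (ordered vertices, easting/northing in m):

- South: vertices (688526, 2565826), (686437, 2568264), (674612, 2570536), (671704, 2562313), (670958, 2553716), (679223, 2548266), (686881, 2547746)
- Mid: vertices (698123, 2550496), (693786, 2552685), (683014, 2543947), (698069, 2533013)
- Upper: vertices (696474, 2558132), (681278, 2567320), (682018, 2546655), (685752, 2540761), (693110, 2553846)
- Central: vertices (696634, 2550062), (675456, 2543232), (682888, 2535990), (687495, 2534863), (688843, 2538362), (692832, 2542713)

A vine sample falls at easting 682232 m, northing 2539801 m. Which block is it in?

Central

Cast a ray rightward from (682232, 2539801). For each polygon, the edges (by vertex number in listed order) whose endpoints lie on opposite sides of northing = 2539801, where each meets that height, and whether that is right or left of the point:
South: no edge straddles that height → 0 crossings.
Mid: 3–4 at easting≈688722.6 (right), 4–1 at easting≈698090.0 (right) → 2 crossings.
Upper: no edge straddles that height → 0 crossings.
Central: 2–3 at easting≈678977.0 (left), 5–6 at easting≈690162.3 (right) → 1 crossing.
Only Central has an odd count, so the point is inside Central.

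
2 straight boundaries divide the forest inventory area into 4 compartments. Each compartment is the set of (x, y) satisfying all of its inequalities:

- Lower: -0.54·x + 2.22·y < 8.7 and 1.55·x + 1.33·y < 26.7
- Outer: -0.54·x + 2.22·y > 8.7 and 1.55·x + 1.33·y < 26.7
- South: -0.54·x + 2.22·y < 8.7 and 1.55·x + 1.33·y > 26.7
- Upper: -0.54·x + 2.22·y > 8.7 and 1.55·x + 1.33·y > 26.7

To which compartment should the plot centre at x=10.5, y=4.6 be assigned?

Lower

-0.54·10.5 + 2.22·4.6 = 4.542, which is < 8.7
1.55·10.5 + 1.33·4.6 = 22.393, which is < 26.7
This sign pattern matches Lower.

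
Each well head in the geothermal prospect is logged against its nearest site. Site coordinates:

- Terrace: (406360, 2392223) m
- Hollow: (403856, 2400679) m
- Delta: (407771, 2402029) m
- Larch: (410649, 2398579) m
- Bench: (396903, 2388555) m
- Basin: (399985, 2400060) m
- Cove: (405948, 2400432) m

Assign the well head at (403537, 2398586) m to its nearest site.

Squared distances to each site:
Terrace: 48457098.000; Hollow: 4482410.000; Delta: 29781005.000; Larch: 50580593.000; Bench: 144630917.000; Basin: 14789380.000; Cove: 9220637.000.
Minimum at Hollow.

Hollow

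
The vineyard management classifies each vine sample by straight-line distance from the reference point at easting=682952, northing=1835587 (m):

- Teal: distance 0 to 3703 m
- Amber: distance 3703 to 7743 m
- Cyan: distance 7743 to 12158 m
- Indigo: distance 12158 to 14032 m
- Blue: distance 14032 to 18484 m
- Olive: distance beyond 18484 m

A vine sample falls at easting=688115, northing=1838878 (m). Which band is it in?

Amber

Distance = √((688115−682952)² + (1838878−1835587)²) = √(26656569.000 + 10830681.000) = 6122.683 m.
3703 ≤ 6122.683 < 7743 → Amber.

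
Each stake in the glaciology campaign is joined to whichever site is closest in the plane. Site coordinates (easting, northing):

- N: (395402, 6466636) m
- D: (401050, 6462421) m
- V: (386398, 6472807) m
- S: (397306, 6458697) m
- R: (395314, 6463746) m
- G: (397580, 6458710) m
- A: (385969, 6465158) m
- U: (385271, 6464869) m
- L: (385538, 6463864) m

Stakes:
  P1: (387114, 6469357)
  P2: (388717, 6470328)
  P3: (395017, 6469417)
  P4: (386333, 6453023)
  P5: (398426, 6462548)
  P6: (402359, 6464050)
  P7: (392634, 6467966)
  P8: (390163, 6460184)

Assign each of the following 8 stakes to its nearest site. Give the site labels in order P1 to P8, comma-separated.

V, V, N, L, D, D, N, L

P1 → V (d²=12415156.00)
P2 → V (d²=11523202.00)
P3 → N (d²=7882186.00)
P4 → L (d²=118159306.00)
P5 → D (d²=6901505.00)
P6 → D (d²=4367122.00)
P7 → N (d²=9430724.00)
P8 → L (d²=34933025.00)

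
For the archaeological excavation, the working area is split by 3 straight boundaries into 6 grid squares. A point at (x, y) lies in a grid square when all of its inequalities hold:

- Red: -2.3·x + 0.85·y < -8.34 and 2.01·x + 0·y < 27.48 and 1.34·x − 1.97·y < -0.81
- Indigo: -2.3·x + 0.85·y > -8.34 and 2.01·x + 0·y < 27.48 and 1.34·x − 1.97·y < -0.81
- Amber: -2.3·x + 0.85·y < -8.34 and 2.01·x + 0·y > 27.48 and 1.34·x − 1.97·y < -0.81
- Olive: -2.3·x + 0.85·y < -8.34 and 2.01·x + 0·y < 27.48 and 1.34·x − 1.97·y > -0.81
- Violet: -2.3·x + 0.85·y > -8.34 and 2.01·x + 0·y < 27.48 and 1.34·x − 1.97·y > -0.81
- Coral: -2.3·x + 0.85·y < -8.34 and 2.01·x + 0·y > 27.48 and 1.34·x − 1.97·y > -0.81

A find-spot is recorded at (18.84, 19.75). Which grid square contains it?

Amber

-2.3·18.84 + 0.85·19.75 = -26.544, which is < -8.34
2.01·18.84 + 0·19.75 = 37.868, which is > 27.48
1.34·18.84 − 1.97·19.75 = -13.662, which is < -0.81
This sign pattern matches Amber.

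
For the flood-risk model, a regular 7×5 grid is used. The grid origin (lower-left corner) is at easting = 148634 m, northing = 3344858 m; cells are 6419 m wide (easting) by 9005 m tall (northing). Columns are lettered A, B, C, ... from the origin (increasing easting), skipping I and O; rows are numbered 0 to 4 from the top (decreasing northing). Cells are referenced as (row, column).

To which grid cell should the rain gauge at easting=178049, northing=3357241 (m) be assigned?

Column index: ⌊(178049 − 148634) / 6419⌋ = ⌊4.582⌋ = 4 → column E
Row offset from origin: ⌊(3357241 − 3344858) / 9005⌋ = ⌊1.375⌋ = 1 → row 3 (counted from top)

(3, E)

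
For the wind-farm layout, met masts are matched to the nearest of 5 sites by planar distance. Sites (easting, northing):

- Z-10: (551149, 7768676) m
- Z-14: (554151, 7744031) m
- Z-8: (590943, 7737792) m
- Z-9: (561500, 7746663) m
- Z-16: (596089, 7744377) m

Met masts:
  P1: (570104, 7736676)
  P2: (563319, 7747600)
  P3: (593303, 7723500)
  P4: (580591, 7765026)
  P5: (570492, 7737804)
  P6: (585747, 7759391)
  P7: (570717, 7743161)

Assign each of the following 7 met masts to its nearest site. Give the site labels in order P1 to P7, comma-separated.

P1 → Z-9 (d²=173768985.00)
P2 → Z-9 (d²=4186730.00)
P3 → Z-8 (d²=209830864.00)
P4 → Z-16 (d²=666569205.00)
P5 → Z-9 (d²=159337945.00)
P6 → Z-16 (d²=332377160.00)
P7 → Z-9 (d²=97217093.00)

Z-9, Z-9, Z-8, Z-16, Z-9, Z-16, Z-9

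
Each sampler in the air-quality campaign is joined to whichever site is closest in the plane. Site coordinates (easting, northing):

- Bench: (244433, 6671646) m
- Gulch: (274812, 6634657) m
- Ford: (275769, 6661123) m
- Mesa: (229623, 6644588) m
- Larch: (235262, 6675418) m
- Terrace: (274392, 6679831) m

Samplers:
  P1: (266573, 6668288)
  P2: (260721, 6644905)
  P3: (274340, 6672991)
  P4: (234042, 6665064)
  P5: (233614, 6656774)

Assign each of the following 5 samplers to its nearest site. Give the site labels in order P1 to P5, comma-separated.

P1 → Ford (d²=135903641.00)
P2 → Gulch (d²=303577785.00)
P3 → Terrace (d²=46788304.00)
P4 → Larch (d²=108693716.00)
P5 → Mesa (d²=164426677.00)

Ford, Gulch, Terrace, Larch, Mesa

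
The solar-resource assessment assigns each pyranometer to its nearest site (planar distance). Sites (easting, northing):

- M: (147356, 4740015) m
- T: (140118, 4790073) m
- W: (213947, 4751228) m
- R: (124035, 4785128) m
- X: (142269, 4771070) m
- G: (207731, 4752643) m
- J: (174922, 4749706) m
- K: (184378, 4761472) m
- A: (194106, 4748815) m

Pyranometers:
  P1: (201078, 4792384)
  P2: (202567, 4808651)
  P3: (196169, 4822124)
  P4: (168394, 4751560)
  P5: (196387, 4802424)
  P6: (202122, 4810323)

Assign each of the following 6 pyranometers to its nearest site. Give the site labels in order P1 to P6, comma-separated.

K, K, K, J, K, K

P1 → K (d²=1234441744.00)
P2 → K (d²=2556697762.00)
P3 → K (d²=3817692785.00)
P4 → J (d²=46052100.00)
P5 → K (d²=1821282385.00)
P6 → K (d²=2701269737.00)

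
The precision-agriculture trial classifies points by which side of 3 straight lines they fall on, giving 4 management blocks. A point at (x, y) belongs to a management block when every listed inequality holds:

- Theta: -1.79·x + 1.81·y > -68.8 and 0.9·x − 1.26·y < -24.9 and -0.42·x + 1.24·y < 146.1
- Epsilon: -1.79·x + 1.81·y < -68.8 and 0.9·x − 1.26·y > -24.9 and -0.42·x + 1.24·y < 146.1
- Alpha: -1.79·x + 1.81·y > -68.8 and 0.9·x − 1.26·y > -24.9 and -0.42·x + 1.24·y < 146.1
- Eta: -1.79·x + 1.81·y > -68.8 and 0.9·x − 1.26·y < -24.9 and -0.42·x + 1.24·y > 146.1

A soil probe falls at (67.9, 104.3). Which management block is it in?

Theta

-1.79·67.9 + 1.81·104.3 = 67.242, which is > -68.8
0.9·67.9 − 1.26·104.3 = -70.308, which is < -24.9
-0.42·67.9 + 1.24·104.3 = 100.814, which is < 146.1
This sign pattern matches Theta.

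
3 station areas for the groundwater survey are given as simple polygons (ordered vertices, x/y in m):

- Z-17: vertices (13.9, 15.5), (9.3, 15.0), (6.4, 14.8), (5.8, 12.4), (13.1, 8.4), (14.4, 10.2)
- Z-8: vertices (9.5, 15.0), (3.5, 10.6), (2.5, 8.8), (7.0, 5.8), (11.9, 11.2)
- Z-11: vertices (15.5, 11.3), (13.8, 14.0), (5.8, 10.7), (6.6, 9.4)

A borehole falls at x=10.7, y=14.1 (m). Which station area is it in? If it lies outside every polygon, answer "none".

Cast a ray rightward from (10.7, 14.1). For each polygon, the edges (by vertex number in listed order) whose endpoints lie on opposite sides of y = 14.1, where each meets that height, and whether that is right or left of the point:
Z-17: 3–4 at x≈6.22 (left), 6–1 at x≈14.03 (right) → 1 crossing.
Z-8: 1–2 at x≈8.27 (left), 5–1 at x≈10.07 (left) → 0 crossings.
Z-11: no edge straddles that height → 0 crossings.
Only Z-17 has an odd count, so the point is inside Z-17.

Z-17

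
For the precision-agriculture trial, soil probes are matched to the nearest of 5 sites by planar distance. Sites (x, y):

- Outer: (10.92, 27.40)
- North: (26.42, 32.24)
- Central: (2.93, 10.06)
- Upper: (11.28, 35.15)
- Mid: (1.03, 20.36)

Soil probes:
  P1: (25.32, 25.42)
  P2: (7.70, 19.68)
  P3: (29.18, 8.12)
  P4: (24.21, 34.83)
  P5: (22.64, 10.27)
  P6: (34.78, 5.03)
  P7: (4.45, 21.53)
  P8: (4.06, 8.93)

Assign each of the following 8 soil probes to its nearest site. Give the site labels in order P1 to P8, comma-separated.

P1 → North (d²=47.72)
P2 → Mid (d²=44.95)
P3 → North (d²=589.39)
P4 → North (d²=11.59)
P5 → Central (d²=388.53)
P6 → North (d²=810.27)
P7 → Mid (d²=13.07)
P8 → Central (d²=2.55)

North, Mid, North, North, Central, North, Mid, Central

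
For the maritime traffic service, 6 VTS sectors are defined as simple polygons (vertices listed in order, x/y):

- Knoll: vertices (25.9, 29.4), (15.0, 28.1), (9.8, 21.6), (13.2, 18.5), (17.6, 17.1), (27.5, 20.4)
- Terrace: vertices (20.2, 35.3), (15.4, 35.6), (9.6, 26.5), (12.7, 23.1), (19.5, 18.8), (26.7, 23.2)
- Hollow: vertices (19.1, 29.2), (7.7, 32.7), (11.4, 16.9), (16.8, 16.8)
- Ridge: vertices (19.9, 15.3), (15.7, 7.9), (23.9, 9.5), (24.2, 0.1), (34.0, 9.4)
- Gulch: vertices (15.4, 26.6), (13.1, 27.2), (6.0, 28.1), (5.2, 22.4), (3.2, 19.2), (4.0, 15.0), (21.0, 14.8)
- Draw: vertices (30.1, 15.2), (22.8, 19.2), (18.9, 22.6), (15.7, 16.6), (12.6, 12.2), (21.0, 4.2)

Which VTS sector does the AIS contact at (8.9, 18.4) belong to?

Gulch

Cast a ray rightward from (8.9, 18.4). For each polygon, the edges (by vertex number in listed order) whose endpoints lie on opposite sides of y = 18.4, where each meets that height, and whether that is right or left of the point:
Knoll: 4–5 at x≈13.51 (right), 5–6 at x≈21.50 (right) → 2 crossings.
Terrace: no edge straddles that height → 0 crossings.
Hollow: 2–3 at x≈11.05 (right), 4–1 at x≈17.10 (right) → 2 crossings.
Ridge: no edge straddles that height → 0 crossings.
Gulch: 5–6 at x≈3.35 (left), 7–1 at x≈19.29 (right) → 1 crossing.
Draw: 1–2 at x≈24.26 (right), 3–4 at x≈16.66 (right) → 2 crossings.
Only Gulch has an odd count, so the point is inside Gulch.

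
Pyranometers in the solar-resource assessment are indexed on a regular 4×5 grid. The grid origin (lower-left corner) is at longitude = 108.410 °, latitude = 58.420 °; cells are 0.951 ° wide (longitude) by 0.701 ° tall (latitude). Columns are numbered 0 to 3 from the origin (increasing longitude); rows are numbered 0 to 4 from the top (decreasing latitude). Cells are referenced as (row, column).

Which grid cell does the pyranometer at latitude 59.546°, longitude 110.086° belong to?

(3, 1)

Column index: ⌊(110.086 − 108.410) / 0.951⌋ = ⌊1.762⌋ = 1
Row offset from origin: ⌊(59.546 − 58.420) / 0.701⌋ = ⌊1.606⌋ = 1 → row 3 (counted from top)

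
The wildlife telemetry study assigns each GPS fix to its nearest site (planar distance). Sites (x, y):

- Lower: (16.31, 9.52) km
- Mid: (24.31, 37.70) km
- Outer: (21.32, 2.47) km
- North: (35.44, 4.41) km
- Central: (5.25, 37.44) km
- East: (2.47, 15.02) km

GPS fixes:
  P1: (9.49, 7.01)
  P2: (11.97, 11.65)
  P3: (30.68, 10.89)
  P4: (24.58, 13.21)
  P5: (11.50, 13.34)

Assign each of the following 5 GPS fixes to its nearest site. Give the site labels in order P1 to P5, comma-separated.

P1 → Lower (d²=52.81)
P2 → Lower (d²=23.37)
P3 → North (d²=64.65)
P4 → Lower (d²=82.01)
P5 → Lower (d²=37.73)

Lower, Lower, North, Lower, Lower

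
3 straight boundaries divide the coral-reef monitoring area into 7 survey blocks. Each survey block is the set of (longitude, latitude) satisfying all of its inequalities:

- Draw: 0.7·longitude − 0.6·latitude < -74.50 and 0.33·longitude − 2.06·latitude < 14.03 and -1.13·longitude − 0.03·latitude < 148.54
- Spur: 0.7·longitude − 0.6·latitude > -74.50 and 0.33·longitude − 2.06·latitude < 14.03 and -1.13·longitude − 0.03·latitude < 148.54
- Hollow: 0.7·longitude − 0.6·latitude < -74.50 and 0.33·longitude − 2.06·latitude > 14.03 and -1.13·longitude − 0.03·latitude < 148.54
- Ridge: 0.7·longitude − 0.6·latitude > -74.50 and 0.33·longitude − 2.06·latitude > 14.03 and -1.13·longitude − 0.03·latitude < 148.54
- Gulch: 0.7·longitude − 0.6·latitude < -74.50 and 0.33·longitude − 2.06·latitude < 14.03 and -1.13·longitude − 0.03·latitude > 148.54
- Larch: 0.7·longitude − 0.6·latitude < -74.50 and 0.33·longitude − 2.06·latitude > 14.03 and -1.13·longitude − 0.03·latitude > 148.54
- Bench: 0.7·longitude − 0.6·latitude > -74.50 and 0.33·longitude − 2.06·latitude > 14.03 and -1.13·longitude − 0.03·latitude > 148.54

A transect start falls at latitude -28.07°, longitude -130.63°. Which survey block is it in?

0.7·-130.63 − 0.6·-28.07 = -74.599, which is < -74.50
0.33·-130.63 − 2.06·-28.07 = 14.716, which is > 14.03
-1.13·-130.63 − 0.03·-28.07 = 148.454, which is < 148.54
This sign pattern matches Hollow.

Hollow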